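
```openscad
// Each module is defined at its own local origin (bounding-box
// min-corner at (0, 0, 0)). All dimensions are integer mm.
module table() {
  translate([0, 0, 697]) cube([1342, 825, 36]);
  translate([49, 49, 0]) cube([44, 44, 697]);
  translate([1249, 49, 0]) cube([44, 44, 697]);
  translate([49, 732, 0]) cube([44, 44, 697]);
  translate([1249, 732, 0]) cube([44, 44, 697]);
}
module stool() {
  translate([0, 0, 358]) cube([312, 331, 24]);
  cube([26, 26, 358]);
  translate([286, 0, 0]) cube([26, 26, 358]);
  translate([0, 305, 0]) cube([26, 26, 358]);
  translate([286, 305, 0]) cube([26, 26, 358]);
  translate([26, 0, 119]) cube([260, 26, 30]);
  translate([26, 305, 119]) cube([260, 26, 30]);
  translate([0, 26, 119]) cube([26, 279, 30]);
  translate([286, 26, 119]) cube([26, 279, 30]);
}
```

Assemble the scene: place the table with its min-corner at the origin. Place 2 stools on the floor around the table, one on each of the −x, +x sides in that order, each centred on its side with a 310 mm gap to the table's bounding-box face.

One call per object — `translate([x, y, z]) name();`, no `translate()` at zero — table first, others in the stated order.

table();
translate([-622, 247, 0]) stool();
translate([1652, 247, 0]) stool();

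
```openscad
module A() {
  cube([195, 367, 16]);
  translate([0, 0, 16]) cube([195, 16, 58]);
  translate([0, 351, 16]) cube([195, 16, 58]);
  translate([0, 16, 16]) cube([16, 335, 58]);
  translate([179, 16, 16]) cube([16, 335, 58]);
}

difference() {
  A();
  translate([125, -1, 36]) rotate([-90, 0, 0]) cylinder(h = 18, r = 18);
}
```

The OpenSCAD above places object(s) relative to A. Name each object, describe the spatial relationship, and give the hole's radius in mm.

A is an open box. The open box has a circular hole through its front wall. The hole's radius is 18 mm.

The subtracted cylinder has r = 18 mm.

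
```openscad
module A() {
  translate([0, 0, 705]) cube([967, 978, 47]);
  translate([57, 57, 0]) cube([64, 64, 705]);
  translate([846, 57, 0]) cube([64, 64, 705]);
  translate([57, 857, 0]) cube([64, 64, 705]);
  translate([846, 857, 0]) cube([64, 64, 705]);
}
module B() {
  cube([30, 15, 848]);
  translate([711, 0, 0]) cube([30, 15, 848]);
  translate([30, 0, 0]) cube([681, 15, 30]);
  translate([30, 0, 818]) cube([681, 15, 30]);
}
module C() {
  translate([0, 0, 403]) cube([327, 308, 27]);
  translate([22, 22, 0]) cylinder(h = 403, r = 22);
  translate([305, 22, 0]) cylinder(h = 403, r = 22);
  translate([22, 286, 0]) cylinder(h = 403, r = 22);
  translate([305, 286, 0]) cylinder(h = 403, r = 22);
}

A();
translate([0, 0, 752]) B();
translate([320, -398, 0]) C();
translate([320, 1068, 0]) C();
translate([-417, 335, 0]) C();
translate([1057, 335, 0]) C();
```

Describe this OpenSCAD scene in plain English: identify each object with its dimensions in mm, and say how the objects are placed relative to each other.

A is a rectangular dining table. The top is 967×978×47 mm with its upper surface at z = 752 mm. It stands on four 64×64 mm square legs, each inset 57 mm from the nearest pair of top edges, running from the floor to the underside of the top.

B is a rectangular picture frame lying in the x–z plane (depth along y). The opening is 681 mm wide (x) by 788 mm tall (z), surrounded by a border 30 mm wide on all four sides. The frame is 15 mm deep and is made of two full-height vertical stiles with two horizontal rails fitted between them.

C is a four-legged stool. The seat is a 327×308×27 mm slab whose top surface is at z = 430 mm; four round legs, each 44 mm in diameter, run from the floor (z = 0) to the underside of the seat, each leg's axis is inset half a diameter from the nearest pair of seat edges (so the leg's bounding box is flush with the corner).

The picture frame is on top of the table. Four stools sit around the table at the −y, +y, −x, +x sides.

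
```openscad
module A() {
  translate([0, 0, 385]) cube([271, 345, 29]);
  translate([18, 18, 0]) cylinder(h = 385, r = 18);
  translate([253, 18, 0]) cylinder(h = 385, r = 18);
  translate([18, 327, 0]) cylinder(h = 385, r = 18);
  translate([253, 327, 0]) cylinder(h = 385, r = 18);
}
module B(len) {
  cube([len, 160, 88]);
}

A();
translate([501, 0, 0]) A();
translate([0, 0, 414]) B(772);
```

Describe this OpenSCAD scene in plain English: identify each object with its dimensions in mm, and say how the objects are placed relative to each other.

A is a simple wooden stool: a rectangular seat 271 mm (x) by 345 mm (y), 29 mm thick, top face at z = 414 mm, on four round legs, each 36 mm in diameter. The legs rest on z = 0, each leg's axis is inset half a diameter from the nearest pair of seat edges (so the leg's bounding box is flush with the corner).

B is a rectangular beam 772 mm long (x), 160 mm deep (y), 88 mm thick (z).

The beam spans the tops of two stools placed 230 mm apart, resting at z = 414 mm.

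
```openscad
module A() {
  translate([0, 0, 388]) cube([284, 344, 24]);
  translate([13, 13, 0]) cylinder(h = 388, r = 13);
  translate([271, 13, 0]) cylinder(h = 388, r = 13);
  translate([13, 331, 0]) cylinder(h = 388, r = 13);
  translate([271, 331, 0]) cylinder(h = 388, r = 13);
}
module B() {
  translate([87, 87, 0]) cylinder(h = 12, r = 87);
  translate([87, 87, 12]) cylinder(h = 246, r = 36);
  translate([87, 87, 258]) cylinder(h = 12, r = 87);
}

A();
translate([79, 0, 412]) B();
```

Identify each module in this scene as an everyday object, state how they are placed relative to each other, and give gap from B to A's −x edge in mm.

A is a stool. B is a spool. The spool is on top of the stool. The gap from the spool to the stool's −x edge is 79 mm.

The spool's min-x is at 79; the stool's min-x is 0; gap = 79 mm.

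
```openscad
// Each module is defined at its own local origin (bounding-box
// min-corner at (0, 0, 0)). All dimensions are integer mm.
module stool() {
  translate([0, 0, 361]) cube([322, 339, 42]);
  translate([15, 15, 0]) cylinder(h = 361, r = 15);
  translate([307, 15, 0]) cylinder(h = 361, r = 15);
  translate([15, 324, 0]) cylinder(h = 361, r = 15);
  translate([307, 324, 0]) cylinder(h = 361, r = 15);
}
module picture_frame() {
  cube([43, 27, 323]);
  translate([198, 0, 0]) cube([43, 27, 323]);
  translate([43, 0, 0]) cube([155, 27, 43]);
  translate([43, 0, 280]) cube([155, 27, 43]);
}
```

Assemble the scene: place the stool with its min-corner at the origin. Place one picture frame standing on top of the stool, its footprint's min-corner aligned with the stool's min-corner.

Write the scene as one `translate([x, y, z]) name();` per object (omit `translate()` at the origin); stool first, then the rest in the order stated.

stool();
translate([0, 0, 403]) picture_frame();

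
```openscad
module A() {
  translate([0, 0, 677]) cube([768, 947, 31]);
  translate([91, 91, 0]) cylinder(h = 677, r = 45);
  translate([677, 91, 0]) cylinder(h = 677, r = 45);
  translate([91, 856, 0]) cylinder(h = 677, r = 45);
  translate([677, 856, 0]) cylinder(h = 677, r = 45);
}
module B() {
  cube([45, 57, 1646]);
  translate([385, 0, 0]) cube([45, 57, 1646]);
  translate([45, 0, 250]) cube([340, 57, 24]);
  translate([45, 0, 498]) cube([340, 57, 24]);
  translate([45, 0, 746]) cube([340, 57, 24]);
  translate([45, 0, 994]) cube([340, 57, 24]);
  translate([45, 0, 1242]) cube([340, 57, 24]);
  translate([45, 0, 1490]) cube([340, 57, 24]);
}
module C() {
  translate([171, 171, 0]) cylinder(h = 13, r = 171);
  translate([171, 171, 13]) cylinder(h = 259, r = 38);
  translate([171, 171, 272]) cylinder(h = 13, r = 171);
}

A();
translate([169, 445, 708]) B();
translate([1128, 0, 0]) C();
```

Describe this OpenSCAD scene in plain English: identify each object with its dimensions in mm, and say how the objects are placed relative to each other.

A is a table with a 768×947 mm rectangular top, 31 mm thick, top surface at z = 708 mm, supported by four round legs of 90 mm diameter, each leg's bounding box inset 46 mm from the nearest pair of top edges, running from the floor.

B is a straight ladder. Two 45×57 mm vertical rails, 1646 mm tall, stand 430 mm apart (outside-to-outside) with their front faces coplanar on the −y side. 6 rungs, each 57 mm deep and 24 mm tall, span between the inner faces of the rails, front faces flush with the rails. The lowest rung's underside is at z = 250 mm and rungs are spaced 248 mm apart (underside to underside).

C is a spool: two coaxial disc flanges of radius 171 mm and thickness 13 mm, joined by a core cylinder of radius 38 mm and height 259 mm. The lower flange rests on z = 0 and the three cylinders share a vertical axis.

The ladder is on top of the table, centred. The spool is on the floor beside the table on its +x side.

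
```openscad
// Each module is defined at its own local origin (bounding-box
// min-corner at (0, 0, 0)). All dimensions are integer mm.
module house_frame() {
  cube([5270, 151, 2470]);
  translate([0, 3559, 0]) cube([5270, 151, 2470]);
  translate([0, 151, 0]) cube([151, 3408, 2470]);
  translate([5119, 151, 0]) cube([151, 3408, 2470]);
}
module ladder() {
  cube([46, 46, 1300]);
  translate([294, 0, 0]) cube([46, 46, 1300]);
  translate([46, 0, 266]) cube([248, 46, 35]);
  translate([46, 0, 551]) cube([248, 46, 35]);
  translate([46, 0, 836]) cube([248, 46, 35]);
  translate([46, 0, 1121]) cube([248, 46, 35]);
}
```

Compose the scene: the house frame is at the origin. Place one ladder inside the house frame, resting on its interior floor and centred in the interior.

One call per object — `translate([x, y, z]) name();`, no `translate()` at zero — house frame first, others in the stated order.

house_frame();
translate([2465, 1832, 0]) ladder();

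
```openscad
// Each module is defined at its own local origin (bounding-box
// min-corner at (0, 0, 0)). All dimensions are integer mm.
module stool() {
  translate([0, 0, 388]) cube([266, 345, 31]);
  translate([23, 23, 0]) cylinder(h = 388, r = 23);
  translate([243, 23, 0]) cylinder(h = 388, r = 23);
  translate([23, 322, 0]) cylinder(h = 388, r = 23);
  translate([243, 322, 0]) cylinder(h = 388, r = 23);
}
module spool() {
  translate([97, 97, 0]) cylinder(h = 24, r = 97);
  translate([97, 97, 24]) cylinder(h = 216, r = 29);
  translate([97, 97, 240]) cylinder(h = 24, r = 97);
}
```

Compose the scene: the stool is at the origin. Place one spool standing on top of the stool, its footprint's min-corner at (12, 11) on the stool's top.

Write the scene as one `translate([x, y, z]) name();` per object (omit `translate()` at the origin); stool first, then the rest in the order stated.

stool();
translate([12, 11, 419]) spool();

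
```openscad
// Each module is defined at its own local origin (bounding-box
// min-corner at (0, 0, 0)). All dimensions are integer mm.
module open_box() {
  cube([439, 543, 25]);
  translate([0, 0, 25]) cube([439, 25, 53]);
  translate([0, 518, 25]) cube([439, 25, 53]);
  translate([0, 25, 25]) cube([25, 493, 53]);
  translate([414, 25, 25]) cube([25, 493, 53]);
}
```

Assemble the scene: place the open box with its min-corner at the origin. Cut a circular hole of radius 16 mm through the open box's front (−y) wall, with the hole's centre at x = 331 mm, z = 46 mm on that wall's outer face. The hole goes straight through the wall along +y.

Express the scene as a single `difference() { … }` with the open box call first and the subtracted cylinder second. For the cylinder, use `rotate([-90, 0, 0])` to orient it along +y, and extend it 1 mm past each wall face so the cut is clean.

difference() {
  open_box();
  translate([331, -1, 46]) rotate([-90, 0, 0]) cylinder(h = 27, r = 16);
}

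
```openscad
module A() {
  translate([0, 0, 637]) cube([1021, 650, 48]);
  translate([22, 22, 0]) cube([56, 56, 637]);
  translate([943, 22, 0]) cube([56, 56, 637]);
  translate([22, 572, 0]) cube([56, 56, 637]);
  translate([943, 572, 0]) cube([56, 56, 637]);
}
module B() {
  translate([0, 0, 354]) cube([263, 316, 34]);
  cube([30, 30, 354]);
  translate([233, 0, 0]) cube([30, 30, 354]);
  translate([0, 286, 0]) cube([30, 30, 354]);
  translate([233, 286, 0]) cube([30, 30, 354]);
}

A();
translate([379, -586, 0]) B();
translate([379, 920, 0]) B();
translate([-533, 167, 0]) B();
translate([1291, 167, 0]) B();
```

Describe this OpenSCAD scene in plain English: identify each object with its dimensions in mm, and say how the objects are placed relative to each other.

A is a table: top 1021 mm (x) × 650 mm (y), 48 mm thick, upper face at z = 685 mm, on four 56×56 mm square legs, each inset 22 mm from the nearest pair of top edges, running from z = 0 to the bottom of the top.

B is a four-legged stool. The seat is a 263×316×34 mm slab whose top surface is at z = 388 mm; four square legs, each 30×30 mm in cross-section, run from the floor (z = 0) to the underside of the seat, each flush with a corner of the seat.

Four stools sit around the table at the −y, +y, −x, +x sides.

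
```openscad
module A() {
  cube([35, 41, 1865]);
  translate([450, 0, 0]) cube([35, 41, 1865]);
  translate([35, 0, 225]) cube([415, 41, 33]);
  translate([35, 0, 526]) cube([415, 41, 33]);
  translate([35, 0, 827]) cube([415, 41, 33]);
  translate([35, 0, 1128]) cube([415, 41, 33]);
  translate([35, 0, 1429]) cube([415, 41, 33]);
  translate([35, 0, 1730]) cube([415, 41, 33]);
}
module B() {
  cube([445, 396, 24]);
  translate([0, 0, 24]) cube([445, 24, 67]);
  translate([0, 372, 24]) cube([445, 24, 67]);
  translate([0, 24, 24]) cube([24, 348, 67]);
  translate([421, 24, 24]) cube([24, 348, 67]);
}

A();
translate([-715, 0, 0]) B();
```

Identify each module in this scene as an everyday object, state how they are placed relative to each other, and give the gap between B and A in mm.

The open box's nearest face is 270 mm from the ladder's −x face.

A is a ladder. B is an open box. The open box is on the floor beside the ladder on its −x side. The gap between the open box and the ladder is 270 mm.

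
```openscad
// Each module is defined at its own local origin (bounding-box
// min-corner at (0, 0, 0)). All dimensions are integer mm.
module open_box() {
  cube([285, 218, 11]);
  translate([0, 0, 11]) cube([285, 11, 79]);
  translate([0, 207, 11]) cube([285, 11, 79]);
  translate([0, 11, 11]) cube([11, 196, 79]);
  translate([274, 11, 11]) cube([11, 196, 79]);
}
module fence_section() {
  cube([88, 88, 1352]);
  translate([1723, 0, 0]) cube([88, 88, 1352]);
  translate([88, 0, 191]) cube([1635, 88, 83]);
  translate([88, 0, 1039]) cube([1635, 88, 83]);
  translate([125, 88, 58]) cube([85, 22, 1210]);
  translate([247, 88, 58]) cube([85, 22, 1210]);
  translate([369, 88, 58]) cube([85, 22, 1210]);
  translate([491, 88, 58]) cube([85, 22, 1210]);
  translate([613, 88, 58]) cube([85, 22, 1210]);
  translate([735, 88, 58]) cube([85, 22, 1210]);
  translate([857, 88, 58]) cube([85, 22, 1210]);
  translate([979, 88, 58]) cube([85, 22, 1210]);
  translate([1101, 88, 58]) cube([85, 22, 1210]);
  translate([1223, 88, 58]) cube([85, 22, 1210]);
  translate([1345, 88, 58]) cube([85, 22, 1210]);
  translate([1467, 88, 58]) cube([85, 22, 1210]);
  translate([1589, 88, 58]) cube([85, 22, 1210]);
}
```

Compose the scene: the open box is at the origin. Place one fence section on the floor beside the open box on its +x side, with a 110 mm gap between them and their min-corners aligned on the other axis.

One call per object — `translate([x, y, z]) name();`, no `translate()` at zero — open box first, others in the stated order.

open_box();
translate([395, 0, 0]) fence_section();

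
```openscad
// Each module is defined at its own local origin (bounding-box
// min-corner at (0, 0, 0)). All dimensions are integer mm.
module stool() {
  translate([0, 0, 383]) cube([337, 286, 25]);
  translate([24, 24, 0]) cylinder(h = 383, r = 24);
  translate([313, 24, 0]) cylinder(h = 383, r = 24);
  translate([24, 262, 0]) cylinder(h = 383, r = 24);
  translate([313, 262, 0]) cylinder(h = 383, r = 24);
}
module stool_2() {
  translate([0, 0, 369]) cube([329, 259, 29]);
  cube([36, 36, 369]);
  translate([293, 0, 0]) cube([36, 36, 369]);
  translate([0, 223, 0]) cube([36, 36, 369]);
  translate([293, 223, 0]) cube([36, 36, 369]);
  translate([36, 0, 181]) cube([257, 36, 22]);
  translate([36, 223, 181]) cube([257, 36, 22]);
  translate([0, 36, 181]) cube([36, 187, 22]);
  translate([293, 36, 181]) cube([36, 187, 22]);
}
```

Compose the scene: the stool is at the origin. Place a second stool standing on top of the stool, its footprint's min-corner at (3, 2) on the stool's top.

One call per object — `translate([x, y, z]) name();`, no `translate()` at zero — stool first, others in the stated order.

stool();
translate([3, 2, 408]) stool_2();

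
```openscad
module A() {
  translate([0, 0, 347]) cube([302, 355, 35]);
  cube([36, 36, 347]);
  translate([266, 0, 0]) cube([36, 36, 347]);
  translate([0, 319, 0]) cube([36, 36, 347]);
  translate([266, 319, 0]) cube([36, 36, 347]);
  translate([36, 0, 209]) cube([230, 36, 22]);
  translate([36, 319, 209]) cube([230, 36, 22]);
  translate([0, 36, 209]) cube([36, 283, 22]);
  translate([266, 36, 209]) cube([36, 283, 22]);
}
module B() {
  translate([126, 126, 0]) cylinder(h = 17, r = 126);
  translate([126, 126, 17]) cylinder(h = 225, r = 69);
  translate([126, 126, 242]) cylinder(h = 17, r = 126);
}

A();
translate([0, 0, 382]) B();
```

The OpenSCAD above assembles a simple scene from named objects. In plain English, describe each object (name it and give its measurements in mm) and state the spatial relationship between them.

A is a four-legged stool. The seat is a 302×355×35 mm slab whose top surface is at z = 382 mm; four square legs, each 36×36 mm in cross-section, run from the floor (z = 0) to the underside of the seat, each flush with a corner of the seat. Four stretchers, 36 mm wide and 22 mm tall, connect adjacent legs with their undersides at z = 209 mm, each running between the inner faces of the legs it joins and aligned with the legs' outer faces on the other axis.

B is a spool: two coaxial disc flanges of radius 126 mm and thickness 17 mm, joined by a core cylinder of radius 69 mm and height 225 mm. The lower flange rests on z = 0 and the three cylinders share a vertical axis.

The spool is on top of the stool.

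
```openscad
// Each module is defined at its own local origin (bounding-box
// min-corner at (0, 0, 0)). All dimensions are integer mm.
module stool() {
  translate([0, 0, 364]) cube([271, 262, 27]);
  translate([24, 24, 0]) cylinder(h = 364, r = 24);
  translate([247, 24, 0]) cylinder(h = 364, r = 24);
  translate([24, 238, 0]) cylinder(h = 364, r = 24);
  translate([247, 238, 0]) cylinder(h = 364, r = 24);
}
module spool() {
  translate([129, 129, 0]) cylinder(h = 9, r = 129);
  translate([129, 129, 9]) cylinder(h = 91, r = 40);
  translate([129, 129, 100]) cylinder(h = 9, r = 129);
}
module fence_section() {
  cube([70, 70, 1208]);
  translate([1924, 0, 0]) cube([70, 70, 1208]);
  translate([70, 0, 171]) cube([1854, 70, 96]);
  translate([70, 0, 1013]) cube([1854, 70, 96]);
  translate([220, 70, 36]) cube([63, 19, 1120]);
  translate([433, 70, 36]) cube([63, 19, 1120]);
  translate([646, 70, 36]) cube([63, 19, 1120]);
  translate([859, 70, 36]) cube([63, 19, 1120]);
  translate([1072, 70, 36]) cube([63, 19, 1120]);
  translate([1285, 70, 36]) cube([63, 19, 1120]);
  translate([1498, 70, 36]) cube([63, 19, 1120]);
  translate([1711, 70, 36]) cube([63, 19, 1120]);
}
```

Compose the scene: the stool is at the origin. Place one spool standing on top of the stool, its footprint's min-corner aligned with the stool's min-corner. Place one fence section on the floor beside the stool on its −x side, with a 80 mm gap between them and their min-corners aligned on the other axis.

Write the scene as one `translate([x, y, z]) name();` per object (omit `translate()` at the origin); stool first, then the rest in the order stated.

stool();
translate([0, 0, 391]) spool();
translate([-2074, 0, 0]) fence_section();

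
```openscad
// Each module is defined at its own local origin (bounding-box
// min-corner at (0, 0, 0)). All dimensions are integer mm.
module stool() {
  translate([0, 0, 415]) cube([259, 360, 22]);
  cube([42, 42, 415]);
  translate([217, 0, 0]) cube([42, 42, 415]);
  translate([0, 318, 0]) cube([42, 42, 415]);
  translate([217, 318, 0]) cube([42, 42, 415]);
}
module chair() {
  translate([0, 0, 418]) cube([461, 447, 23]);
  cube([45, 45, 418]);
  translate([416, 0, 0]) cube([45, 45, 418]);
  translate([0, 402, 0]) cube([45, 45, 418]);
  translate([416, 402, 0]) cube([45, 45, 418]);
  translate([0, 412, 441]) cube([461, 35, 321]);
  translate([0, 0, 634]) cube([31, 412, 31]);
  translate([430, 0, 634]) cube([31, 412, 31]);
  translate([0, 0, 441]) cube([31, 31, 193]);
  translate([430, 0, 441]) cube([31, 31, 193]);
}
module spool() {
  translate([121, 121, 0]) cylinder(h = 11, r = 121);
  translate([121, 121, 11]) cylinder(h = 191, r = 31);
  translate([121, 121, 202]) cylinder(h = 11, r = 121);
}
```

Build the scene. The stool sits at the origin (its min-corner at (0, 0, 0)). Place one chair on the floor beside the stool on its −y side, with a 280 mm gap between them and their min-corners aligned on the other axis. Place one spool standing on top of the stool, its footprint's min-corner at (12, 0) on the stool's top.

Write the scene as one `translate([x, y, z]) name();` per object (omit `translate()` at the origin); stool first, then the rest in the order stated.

stool();
translate([0, -727, 0]) chair();
translate([12, 0, 437]) spool();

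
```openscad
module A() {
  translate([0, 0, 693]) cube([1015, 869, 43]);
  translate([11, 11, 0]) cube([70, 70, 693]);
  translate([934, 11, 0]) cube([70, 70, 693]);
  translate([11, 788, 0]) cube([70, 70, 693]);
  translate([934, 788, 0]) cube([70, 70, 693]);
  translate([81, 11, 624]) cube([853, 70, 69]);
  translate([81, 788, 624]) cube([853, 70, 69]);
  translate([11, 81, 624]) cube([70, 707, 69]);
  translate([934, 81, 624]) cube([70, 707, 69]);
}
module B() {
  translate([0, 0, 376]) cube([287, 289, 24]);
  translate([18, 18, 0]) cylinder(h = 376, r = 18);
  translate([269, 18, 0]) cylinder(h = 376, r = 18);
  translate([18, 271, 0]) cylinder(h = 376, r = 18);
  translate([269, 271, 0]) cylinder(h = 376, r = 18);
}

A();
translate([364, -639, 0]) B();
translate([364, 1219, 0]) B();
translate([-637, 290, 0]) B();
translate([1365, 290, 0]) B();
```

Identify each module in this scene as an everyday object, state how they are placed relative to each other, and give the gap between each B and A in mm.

Each stool's nearest face is 350 mm from the table's bounding box.

A is a table. B is a stool. Four stools sit around the table at the −y, +y, −x, +x sides. The gap between each stool and the table is 350 mm.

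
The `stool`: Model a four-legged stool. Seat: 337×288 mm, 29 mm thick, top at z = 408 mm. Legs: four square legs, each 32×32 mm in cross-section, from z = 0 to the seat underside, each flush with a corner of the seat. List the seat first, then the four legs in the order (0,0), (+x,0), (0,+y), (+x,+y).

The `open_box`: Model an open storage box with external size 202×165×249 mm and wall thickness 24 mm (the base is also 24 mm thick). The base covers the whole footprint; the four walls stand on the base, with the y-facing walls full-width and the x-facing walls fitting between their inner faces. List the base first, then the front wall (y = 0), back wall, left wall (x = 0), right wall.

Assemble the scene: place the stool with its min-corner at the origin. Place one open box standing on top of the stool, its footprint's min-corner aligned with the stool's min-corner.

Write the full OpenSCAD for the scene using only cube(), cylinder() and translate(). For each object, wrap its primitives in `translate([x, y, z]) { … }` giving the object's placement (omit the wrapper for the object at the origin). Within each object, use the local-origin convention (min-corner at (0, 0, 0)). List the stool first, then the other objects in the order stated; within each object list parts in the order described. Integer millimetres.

translate([0, 0, 379]) cube([337, 288, 29]);
cube([32, 32, 379]);
translate([305, 0, 0]) cube([32, 32, 379]);
translate([0, 256, 0]) cube([32, 32, 379]);
translate([305, 256, 0]) cube([32, 32, 379]);
translate([0, 0, 408]) {
  cube([202, 165, 24]);
  translate([0, 0, 24]) cube([202, 24, 225]);
  translate([0, 141, 24]) cube([202, 24, 225]);
  translate([0, 24, 24]) cube([24, 117, 225]);
  translate([178, 24, 24]) cube([24, 117, 225]);
}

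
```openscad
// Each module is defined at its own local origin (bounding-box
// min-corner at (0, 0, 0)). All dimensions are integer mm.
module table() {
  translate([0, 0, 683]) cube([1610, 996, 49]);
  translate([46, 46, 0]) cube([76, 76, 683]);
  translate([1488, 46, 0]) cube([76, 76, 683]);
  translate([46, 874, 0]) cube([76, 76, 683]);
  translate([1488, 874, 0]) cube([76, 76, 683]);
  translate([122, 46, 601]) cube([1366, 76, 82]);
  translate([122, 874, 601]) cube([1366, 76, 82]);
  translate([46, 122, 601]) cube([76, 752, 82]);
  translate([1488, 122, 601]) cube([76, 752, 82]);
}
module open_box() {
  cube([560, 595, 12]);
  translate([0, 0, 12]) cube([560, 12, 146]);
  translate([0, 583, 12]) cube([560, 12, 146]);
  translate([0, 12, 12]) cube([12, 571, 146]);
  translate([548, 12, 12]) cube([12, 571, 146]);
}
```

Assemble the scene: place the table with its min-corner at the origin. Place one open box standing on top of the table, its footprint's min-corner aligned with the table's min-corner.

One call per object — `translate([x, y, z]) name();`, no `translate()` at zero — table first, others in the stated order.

table();
translate([0, 0, 732]) open_box();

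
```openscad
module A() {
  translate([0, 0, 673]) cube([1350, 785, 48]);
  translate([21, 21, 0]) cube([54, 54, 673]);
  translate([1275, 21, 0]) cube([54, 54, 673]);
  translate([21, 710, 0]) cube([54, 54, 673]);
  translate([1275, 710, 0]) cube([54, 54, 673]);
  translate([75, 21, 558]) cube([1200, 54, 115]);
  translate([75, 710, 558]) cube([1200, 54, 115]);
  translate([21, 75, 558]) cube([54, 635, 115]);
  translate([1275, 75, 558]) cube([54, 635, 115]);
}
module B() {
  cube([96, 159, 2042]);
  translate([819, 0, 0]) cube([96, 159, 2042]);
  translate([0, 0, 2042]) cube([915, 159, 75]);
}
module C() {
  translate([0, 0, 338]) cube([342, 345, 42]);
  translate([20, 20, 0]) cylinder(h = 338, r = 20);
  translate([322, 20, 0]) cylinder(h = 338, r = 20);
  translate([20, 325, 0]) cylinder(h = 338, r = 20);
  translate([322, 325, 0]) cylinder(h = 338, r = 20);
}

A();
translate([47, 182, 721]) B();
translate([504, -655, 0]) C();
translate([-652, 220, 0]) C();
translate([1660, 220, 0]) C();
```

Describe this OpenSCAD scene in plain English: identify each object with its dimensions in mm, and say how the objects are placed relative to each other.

A is a rectangular dining table. The top is 1350×785×48 mm with its upper surface at z = 721 mm. It stands on four 54×54 mm square legs, each inset 21 mm from the nearest pair of top edges, running from the floor to the underside of the top. Four apron rails, 54 mm thick and 115 mm tall, run between adjacent legs with their top edges flush with the underside of the top and their outer faces flush with the legs' outer faces.

B is a door frame. The clear opening is 723 mm wide and 2042 mm high. Two 96 mm wide jambs, 159 mm deep, stand either side of the opening from the floor to the top of the opening. A 75 mm thick head sits across the top of both jambs, spanning the full outside width of the frame.

C is a four-legged stool. The seat is a 342×345×42 mm slab whose top surface is at z = 380 mm; four round legs, each 40 mm in diameter, run from the floor (z = 0) to the underside of the seat, each leg's axis is inset half a diameter from the nearest pair of seat edges (so the leg's bounding box is flush with the corner).

The door frame is on top of the table. Three stools sit around the table at the −y, −x, +x sides.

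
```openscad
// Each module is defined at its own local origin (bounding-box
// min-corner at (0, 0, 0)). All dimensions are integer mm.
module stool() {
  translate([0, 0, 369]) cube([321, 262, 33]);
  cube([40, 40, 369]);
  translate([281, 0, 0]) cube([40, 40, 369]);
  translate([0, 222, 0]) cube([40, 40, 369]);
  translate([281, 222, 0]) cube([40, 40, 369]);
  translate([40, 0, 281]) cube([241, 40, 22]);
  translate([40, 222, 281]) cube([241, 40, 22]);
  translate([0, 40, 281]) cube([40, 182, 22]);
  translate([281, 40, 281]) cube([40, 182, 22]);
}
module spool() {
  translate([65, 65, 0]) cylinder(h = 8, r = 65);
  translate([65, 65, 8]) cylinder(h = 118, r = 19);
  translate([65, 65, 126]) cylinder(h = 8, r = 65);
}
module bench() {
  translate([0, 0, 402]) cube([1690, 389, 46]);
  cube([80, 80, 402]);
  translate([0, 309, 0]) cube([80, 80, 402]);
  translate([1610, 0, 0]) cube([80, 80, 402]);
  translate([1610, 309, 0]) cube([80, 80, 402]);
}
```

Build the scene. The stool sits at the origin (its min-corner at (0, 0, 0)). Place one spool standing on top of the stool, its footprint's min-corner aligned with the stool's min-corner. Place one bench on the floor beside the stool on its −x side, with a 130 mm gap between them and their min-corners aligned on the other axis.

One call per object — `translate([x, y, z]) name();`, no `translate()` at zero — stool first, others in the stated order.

stool();
translate([0, 0, 402]) spool();
translate([-1820, 0, 0]) bench();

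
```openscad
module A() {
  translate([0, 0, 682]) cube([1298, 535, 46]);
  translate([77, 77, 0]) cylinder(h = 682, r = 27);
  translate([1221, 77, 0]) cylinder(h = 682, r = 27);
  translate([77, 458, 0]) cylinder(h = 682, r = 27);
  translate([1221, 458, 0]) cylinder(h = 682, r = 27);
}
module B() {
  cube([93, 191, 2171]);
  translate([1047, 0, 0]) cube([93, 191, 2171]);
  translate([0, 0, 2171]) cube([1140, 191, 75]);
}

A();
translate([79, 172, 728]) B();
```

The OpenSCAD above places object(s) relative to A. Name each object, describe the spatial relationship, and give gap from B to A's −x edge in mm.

The door frame's min-x is at 79; the table's min-x is 0; gap = 79 mm.

A is a table. B is a door frame. The door frame is on top of the table, centred. The gap from the door frame to the table's −x edge is 79 mm.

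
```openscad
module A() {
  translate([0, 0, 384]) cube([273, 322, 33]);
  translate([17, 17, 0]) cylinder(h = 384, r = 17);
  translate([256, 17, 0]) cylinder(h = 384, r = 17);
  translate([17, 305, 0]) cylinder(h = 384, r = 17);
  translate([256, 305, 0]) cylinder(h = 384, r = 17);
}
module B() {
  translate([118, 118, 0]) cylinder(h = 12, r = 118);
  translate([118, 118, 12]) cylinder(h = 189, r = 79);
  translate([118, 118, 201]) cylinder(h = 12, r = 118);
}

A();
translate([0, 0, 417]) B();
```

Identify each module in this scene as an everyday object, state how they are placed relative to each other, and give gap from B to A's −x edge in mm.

The spool's min-x is at 0; the stool's min-x is 0; gap = 0 mm.

A is a stool. B is a spool. The spool is on top of the stool. The gap from the spool to the stool's −x edge is 0 mm.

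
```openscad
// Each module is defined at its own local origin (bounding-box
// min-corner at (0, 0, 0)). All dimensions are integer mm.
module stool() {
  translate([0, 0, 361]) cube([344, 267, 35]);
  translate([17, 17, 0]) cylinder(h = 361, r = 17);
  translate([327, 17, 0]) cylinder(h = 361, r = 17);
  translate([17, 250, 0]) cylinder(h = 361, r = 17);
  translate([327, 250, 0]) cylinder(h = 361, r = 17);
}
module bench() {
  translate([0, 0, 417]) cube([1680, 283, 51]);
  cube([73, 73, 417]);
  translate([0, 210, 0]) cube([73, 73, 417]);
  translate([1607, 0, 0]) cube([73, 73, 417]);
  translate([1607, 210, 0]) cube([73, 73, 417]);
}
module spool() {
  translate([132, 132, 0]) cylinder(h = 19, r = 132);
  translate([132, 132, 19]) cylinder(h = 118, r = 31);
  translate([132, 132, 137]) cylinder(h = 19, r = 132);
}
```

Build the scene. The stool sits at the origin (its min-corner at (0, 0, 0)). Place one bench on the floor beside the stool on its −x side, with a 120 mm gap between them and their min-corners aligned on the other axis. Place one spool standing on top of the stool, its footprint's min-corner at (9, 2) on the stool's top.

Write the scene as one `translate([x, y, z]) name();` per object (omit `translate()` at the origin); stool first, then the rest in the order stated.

stool();
translate([-1800, 0, 0]) bench();
translate([9, 2, 396]) spool();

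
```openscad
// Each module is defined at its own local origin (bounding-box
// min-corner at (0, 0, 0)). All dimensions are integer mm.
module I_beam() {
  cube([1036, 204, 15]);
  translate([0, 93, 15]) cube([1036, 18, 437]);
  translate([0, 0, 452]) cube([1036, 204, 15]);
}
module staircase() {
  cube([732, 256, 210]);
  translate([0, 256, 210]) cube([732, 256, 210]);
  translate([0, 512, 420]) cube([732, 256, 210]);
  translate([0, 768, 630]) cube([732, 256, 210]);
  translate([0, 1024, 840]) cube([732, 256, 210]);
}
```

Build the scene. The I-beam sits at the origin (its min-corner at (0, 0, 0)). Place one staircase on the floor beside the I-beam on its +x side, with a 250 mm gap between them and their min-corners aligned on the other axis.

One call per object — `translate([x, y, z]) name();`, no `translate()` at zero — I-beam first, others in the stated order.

I_beam();
translate([1286, 0, 0]) staircase();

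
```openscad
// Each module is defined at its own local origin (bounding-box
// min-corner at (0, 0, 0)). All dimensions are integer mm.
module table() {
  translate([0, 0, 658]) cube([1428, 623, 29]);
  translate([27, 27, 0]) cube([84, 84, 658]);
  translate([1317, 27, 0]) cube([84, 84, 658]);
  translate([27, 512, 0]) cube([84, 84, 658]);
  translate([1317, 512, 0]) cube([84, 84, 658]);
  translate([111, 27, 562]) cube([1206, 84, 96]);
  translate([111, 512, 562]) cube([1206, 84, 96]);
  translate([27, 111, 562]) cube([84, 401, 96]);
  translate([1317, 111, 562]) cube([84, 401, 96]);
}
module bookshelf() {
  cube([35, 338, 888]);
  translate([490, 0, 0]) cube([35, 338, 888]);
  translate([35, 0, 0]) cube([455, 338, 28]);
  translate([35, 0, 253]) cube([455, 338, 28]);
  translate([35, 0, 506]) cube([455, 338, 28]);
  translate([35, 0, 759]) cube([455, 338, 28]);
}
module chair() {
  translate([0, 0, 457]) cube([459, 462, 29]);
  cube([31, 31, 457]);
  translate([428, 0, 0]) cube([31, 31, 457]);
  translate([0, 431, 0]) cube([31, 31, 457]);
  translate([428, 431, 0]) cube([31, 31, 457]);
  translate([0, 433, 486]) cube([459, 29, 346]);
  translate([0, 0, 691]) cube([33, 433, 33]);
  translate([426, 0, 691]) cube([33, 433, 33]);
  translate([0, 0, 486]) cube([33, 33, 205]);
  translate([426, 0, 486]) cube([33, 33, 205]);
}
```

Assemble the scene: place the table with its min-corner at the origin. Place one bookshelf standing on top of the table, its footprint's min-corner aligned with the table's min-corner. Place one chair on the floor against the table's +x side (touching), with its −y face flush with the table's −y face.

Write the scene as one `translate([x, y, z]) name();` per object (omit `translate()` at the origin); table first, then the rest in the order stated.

table();
translate([0, 0, 687]) bookshelf();
translate([1428, 0, 0]) chair();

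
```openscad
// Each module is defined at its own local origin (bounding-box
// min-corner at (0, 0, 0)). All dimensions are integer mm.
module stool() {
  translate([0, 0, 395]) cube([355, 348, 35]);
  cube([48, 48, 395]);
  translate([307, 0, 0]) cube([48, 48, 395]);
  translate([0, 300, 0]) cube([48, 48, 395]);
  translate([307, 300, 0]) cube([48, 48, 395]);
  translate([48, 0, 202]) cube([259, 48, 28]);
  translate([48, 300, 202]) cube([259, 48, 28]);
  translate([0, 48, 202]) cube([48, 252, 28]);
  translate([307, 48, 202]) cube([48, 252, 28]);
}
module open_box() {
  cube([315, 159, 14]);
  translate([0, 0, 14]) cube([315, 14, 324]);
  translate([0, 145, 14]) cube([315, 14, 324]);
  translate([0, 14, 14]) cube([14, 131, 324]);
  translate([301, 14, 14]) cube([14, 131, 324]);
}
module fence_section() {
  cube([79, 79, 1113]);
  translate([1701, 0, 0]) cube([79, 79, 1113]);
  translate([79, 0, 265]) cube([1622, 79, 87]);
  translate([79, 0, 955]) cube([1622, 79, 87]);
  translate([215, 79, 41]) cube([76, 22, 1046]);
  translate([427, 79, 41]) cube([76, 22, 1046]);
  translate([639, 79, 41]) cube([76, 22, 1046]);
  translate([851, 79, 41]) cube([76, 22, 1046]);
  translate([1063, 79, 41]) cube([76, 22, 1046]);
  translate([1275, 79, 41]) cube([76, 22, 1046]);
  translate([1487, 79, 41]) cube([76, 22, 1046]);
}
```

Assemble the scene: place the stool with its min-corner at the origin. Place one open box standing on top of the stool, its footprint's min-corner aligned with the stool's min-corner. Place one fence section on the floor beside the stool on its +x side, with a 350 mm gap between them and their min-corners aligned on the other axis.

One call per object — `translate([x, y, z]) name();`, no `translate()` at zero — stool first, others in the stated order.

stool();
translate([0, 0, 430]) open_box();
translate([705, 0, 0]) fence_section();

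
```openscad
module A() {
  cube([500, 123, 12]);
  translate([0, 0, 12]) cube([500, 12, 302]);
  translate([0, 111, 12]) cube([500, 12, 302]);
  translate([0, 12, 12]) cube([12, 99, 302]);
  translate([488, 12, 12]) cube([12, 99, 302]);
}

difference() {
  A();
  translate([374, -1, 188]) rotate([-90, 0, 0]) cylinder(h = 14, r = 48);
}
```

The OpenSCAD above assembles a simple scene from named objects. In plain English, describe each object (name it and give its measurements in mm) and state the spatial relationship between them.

A is an open-topped rectangular box: outside dimensions 500×123×314 mm, with a uniform wall and base thickness of 12 mm. The base is a full 500×123 slab on the floor; four walls sit on top of the base. The front and back walls (the −y and +y sides) span the full width; the two side walls fit between them.

The open box has a circular hole of radius 48 mm through its front wall, centred at (x = 374, z = 188).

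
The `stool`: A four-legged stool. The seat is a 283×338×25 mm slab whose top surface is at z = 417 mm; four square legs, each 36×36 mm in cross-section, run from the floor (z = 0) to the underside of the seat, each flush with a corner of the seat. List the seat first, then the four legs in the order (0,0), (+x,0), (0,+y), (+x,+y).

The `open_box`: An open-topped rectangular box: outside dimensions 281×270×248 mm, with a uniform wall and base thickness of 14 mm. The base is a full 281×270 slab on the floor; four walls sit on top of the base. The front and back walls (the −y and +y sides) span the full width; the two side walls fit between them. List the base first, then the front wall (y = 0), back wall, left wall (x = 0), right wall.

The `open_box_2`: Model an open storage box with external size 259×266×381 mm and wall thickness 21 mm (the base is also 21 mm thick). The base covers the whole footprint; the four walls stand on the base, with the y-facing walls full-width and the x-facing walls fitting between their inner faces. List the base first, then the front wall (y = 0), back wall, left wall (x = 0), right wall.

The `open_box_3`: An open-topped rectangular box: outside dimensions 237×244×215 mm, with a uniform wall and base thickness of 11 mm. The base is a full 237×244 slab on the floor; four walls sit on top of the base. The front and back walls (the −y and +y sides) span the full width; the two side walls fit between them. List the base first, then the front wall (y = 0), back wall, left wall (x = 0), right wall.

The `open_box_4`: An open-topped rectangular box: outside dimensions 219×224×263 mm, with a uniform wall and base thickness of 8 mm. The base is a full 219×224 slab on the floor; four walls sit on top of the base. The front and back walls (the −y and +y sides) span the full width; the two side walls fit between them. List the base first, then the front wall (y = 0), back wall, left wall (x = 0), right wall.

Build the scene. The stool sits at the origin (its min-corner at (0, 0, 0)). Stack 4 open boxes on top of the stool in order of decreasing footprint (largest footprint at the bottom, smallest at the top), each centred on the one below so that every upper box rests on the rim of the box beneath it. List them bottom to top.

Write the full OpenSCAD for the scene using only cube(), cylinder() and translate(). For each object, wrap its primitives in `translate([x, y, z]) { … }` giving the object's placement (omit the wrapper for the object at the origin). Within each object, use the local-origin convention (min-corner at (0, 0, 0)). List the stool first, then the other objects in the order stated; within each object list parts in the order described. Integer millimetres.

translate([0, 0, 392]) cube([283, 338, 25]);
cube([36, 36, 392]);
translate([247, 0, 0]) cube([36, 36, 392]);
translate([0, 302, 0]) cube([36, 36, 392]);
translate([247, 302, 0]) cube([36, 36, 392]);
translate([1, 34, 417]) {
  cube([281, 270, 14]);
  translate([0, 0, 14]) cube([281, 14, 234]);
  translate([0, 256, 14]) cube([281, 14, 234]);
  translate([0, 14, 14]) cube([14, 242, 234]);
  translate([267, 14, 14]) cube([14, 242, 234]);
}
translate([12, 36, 665]) {
  cube([259, 266, 21]);
  translate([0, 0, 21]) cube([259, 21, 360]);
  translate([0, 245, 21]) cube([259, 21, 360]);
  translate([0, 21, 21]) cube([21, 224, 360]);
  translate([238, 21, 21]) cube([21, 224, 360]);
}
translate([23, 47, 1046]) {
  cube([237, 244, 11]);
  translate([0, 0, 11]) cube([237, 11, 204]);
  translate([0, 233, 11]) cube([237, 11, 204]);
  translate([0, 11, 11]) cube([11, 222, 204]);
  translate([226, 11, 11]) cube([11, 222, 204]);
}
translate([32, 57, 1261]) {
  cube([219, 224, 8]);
  translate([0, 0, 8]) cube([219, 8, 255]);
  translate([0, 216, 8]) cube([219, 8, 255]);
  translate([0, 8, 8]) cube([8, 208, 255]);
  translate([211, 8, 8]) cube([8, 208, 255]);
}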